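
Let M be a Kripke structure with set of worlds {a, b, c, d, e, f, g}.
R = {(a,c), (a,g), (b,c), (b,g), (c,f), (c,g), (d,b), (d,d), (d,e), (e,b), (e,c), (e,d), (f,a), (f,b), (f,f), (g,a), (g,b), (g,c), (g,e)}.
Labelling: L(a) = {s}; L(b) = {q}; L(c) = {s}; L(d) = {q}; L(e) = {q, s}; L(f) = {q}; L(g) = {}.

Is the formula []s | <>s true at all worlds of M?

No

Let φ = []s | <>s. Evaluate φ at each world:
  a (successors {c, g}): φ is true.
  b (successors {c, g}): φ is true.
  c (successors {f, g}): φ is false.
  d (successors {b, d, e}): φ is true.
  e (successors {b, c, d}): φ is true.
  f (successors {a, b, f}): φ is true.
  g (successors {a, b, c, e}): φ is true.
Detail at c (counterexample):
  At c: []s is false, <>s is false, so []s | <>s is false.
    At c: []s requires s at every successor {f, g}.
      s fails at f, so []s is false at c.
    At c: <>s requires s at some successor in {f, g}.
      At f: s is false.
      At g: s is false.
    So <>s is false at c.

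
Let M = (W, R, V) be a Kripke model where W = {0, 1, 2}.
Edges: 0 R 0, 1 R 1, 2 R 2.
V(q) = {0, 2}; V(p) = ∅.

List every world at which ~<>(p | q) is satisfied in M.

Let φ = ~<>(p | q). Evaluate φ at each world:
  0 (successors {0}): φ is false.
  1 (successors {1}): φ is true.
  2 (successors {2}): φ is false.
For instance, at 0:
  At 0: <>(p | q) is true, so ~<>(p | q) is false.
    At 0: <>(p | q) requires p | q at some successor in {0}.
      p | q holds at 0, so <>(p | q) is true at 0.
Satisfying worlds: {1}

1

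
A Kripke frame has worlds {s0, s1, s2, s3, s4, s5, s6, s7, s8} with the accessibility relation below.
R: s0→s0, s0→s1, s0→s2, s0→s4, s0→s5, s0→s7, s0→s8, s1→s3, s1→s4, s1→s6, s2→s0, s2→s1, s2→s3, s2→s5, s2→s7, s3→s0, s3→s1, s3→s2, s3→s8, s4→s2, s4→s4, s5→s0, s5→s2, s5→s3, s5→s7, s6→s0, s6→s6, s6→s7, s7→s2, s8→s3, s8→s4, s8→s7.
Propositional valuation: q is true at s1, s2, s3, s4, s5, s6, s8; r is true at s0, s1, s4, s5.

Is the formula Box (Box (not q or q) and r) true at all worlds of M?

No

Let φ = Box (Box (not q or q) and r). Evaluate φ at each world:
  s0 (successors {s0, s1, s2, s4, s5, s7, s8}): φ is false.
  s1 (successors {s3, s4, s6}): φ is false.
  s2 (successors {s0, s1, s3, s5, s7}): φ is false.
  s3 (successors {s0, s1, s2, s8}): φ is false.
  s4 (successors {s2, s4}): φ is false.
  s5 (successors {s0, s2, s3, s7}): φ is false.
  s6 (successors {s0, s6, s7}): φ is false.
  s7 (successors {s2}): φ is false.
  s8 (successors {s3, s4, s7}): φ is false.
Detail at s0 (counterexample):
  At s0: Box (Box (not q or q) and r) requires Box (not q or q) and r at every successor {s0, s1, s2, s4, s5, s7, s8}.
    Box (not q or q) and r fails at s2, so Box (Box (not q or q) and r) is false at s0.
      At s2: Box (not q or q) is true, r is false, so Box (not q or q) and r is false.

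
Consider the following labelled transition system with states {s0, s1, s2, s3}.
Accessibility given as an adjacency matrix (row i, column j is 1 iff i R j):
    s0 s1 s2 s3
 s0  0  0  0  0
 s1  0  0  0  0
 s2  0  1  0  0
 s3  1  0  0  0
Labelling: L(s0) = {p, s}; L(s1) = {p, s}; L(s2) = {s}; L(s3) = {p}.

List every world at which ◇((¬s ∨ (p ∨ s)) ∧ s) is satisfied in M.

s2, s3

Let φ = ◇((¬s ∨ (p ∨ s)) ∧ s). Evaluate φ at each world:
  s0 (successors ∅): φ is false.
  s1 (successors ∅): φ is false.
  s2 (successors {s1}): φ is true.
  s3 (successors {s0}): φ is true.
For instance, at s3:
  At s3: ◇((¬s ∨ (p ∨ s)) ∧ s) requires (¬s ∨ (p ∨ s)) ∧ s at some successor in {s0}.
    (¬s ∨ (p ∨ s)) ∧ s holds at s0, so ◇((¬s ∨ (p ∨ s)) ∧ s) is true at s3.
Satisfying worlds: {s2, s3}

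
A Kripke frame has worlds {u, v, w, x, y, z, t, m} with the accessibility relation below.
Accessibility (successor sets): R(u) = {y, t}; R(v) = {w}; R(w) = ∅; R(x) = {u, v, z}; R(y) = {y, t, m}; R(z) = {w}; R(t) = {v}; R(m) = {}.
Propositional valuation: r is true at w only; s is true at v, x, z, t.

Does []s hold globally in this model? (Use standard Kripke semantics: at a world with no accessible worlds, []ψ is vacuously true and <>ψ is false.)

Let φ = []s. Evaluate φ at each world:
  u (successors {y, t}): φ is false.
  v (successors {w}): φ is false.
  w (successors ∅): φ is true.
  x (successors {u, v, z}): φ is false.
  y (successors {y, t, m}): φ is false.
  z (successors {w}): φ is false.
  t (successors {v}): φ is true.
  m (successors ∅): φ is true.
Detail at u (counterexample):
  At u: []s requires s at every successor {y, t}.
    s fails at y, so []s is false at u.

No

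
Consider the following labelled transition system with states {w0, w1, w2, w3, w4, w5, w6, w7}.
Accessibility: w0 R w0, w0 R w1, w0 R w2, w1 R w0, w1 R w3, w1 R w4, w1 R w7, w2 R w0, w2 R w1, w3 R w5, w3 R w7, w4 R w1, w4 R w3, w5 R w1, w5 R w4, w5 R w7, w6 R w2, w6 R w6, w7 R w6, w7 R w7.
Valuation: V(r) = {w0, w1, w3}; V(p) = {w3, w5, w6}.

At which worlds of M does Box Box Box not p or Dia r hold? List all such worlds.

w0, w1, w2, w4, w5

Let φ = Box Box Box not p or Dia r. Evaluate φ at each world:
  w0 (successors {w0, w1, w2}): φ is true.
  w1 (successors {w0, w3, w4, w7}): φ is true.
  w2 (successors {w0, w1}): φ is true.
  w3 (successors {w5, w7}): φ is false.
  w4 (successors {w1, w3}): φ is true.
  w5 (successors {w1, w4, w7}): φ is true.
  w6 (successors {w2, w6}): φ is false.
  w7 (successors {w6, w7}): φ is false.
For instance, at w2:
  At w2: Box Box Box not p is false, Dia r is true, so Box Box Box not p or Dia r is true.
    At w2: Box Box Box not p requires Box Box not p at every successor {w0, w1}.
      Box Box not p fails at w0, so Box Box Box not p is false at w2.
    At w2: Dia r requires r at some successor in {w0, w1}.
      r holds at w0, so Dia r is true at w2.
Satisfying worlds: {w0, w1, w2, w4, w5}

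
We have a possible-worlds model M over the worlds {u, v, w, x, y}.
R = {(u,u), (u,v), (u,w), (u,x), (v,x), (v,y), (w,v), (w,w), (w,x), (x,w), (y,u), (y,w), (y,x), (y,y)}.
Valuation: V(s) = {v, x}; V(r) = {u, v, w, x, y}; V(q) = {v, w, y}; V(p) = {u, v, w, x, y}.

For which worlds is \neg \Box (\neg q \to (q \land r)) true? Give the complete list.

Recall that \Box ψ holds at a world iff ψ holds at every accessible world, and \Diamond ψ holds iff ψ holds at some accessible world.
Let φ = \neg \Box (\neg q \to (q \land r)). Evaluate φ at each world:
  u (successors {u, v, w, x}): φ is true.
  v (successors {x, y}): φ is true.
  w (successors {v, w, x}): φ is true.
  x (successors {w}): φ is false.
  y (successors {u, w, x, y}): φ is true.
For instance, at v:
  At v: \Box (\neg q \to (q \land r)) is false, so \neg \Box (\neg q \to (q \land r)) is true.
    At v: \Box (\neg q \to (q \land r)) requires \neg q \to (q \land r) at every successor {x, y}.
      \neg q \to (q \land r) fails at x, so \Box (\neg q \to (q \land r)) is false at v.
Satisfying worlds: {u, v, w, y}

u, v, w, y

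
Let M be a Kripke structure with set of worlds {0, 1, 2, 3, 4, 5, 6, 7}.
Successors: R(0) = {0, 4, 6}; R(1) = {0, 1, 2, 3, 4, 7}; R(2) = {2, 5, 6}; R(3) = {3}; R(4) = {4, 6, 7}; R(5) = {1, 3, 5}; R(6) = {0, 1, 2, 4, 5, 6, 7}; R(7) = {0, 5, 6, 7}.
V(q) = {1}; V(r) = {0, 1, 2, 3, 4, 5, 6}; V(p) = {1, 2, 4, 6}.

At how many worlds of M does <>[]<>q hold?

0

Let φ = <>[]<>q. Evaluate φ at each world:
  0 (successors {0, 4, 6}): φ is false.
  1 (successors {0, 1, 2, 3, 4, 7}): φ is false.
  2 (successors {2, 5, 6}): φ is false.
  3 (successors {3}): φ is false.
  4 (successors {4, 6, 7}): φ is false.
  5 (successors {1, 3, 5}): φ is false.
  6 (successors {0, 1, 2, 4, 5, 6, 7}): φ is false.
  7 (successors {0, 5, 6, 7}): φ is false.
For instance, at 1:
  At 1: <>[]<>q requires []<>q at some successor in {0, 1, 2, 3, 4, 7}.
    At 0: []<>q is false.
    At 1: []<>q is false.
    At 2: []<>q is false.
    At 3: []<>q is false.
    At 4: []<>q is false.
    At 7: []<>q is false.
  So <>[]<>q is false at 1.
Satisfying worlds: none.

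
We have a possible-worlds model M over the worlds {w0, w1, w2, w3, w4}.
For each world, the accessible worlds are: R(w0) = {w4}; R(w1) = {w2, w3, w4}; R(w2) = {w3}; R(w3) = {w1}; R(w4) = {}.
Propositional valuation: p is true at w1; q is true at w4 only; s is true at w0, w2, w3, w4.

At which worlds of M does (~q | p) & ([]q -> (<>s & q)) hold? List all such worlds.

w1, w2, w3

Let φ = (~q | p) & ([]q -> (<>s & q)). Evaluate φ at each world:
  w0 (successors {w4}): φ is false.
  w1 (successors {w2, w3, w4}): φ is true.
  w2 (successors {w3}): φ is true.
  w3 (successors {w1}): φ is true.
  w4 (successors ∅): φ is false.
For instance, at w0:
  At w0: ~q | p is true, []q -> (<>s & q) is false, so (~q | p) & ([]q -> (<>s & q)) is false.
    At w0: []q is true, <>s & q is false, so []q -> (<>s & q) is false.
      At w0: []q requires q at every successor {w4}.
        At w4: q is true.
      So []q is true at w0.
      At w0: <>s is true, q is false, so <>s & q is false.
Satisfying worlds: {w1, w2, w3}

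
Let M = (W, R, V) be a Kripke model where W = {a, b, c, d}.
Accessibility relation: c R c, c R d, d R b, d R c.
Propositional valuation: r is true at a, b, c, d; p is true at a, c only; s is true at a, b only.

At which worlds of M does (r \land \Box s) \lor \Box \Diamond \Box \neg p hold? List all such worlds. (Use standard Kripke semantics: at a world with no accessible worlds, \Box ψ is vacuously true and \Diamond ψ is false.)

a, b

Recall that \Box ψ holds at a world iff ψ holds at every accessible world, and \Diamond ψ holds iff ψ holds at some accessible world.
Let φ = (r \land \Box s) \lor \Box \Diamond \Box \neg p. Evaluate φ at each world:
  a (successors ∅): φ is true.
  b (successors ∅): φ is true.
  c (successors {c, d}): φ is false.
  d (successors {b, c}): φ is false.
For instance, at c:
  At c: r \land \Box s is false, \Box \Diamond \Box \neg p is false, so (r \land \Box s) \lor \Box \Diamond \Box \neg p is false.
    At c: r is true, \Box s is false, so r \land \Box s is false.
      At c: \Box s requires s at every successor {c, d}.
        s fails at c, so \Box s is false at c.
    At c: \Box \Diamond \Box \neg p requires \Diamond \Box \neg p at every successor {c, d}.
      \Diamond \Box \neg p fails at c, so \Box \Diamond \Box \neg p is false at c.
Satisfying worlds: {a, b}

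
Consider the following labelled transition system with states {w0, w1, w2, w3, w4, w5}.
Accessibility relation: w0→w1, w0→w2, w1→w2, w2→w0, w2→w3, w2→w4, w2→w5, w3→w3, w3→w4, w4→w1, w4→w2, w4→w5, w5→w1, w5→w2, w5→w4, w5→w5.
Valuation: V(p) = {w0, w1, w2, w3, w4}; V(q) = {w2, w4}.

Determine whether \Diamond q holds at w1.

At w1: \Diamond q requires q at some successor in {w2}.
  q holds at w2, so \Diamond q is true at w1.

Yes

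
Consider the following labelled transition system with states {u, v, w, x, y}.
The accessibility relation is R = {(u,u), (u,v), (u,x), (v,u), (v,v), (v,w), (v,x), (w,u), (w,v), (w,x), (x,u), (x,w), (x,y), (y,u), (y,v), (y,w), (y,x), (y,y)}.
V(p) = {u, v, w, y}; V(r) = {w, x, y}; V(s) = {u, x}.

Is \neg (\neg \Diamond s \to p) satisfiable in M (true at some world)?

No

Let φ = \neg (\neg \Diamond s \to p). Evaluate φ at each world:
  u (successors {u, v, x}): φ is false.
  v (successors {u, v, w, x}): φ is false.
  w (successors {u, v, x}): φ is false.
  x (successors {u, w, y}): φ is false.
  y (successors {u, v, w, x, y}): φ is false.
For instance, at x:
  At x: \neg \Diamond s \to p is true, so \neg (\neg \Diamond s \to p) is false.
    At x: \neg \Diamond s is false, p is false, so \neg \Diamond s \to p is true.
      At x: \Diamond s is true, so \neg \Diamond s is false.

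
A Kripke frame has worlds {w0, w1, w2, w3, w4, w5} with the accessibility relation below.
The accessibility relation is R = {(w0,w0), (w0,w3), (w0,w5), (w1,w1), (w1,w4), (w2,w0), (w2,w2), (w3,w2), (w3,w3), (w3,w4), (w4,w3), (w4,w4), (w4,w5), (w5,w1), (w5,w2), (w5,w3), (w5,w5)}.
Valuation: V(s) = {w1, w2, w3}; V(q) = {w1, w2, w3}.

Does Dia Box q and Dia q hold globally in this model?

No

Recall that Box ψ holds at a world iff ψ holds at every accessible world, and Dia ψ holds iff ψ holds at some accessible world.
Let φ = Dia Box q and Dia q. Evaluate φ at each world:
  w0 (successors {w0, w3, w5}): φ is false.
  w1 (successors {w1, w4}): φ is false.
  w2 (successors {w0, w2}): φ is false.
  w3 (successors {w2, w3, w4}): φ is false.
  w4 (successors {w3, w4, w5}): φ is false.
  w5 (successors {w1, w2, w3, w5}): φ is false.
Detail at w0 (counterexample):
  At w0: Dia Box q is false, Dia q is true, so Dia Box q and Dia q is false.
    At w0: Dia Box q requires Box q at some successor in {w0, w3, w5}.
      At w0: Box q is false.
      At w3: Box q is false.
      At w5: Box q is false.
    So Dia Box q is false at w0.
    At w0: Dia q requires q at some successor in {w0, w3, w5}.
      q holds at w3, so Dia q is true at w0.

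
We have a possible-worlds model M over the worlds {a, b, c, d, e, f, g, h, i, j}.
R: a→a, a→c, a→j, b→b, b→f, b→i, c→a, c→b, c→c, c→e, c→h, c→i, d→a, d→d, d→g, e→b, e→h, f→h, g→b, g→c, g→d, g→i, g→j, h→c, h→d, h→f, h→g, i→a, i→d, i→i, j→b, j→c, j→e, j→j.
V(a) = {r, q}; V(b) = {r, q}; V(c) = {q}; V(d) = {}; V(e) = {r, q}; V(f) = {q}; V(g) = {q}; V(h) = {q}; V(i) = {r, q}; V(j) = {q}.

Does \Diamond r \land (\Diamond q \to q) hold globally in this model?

Let φ = \Diamond r \land (\Diamond q \to q). Evaluate φ at each world:
  a (successors {a, c, j}): φ is true.
  b (successors {b, f, i}): φ is true.
  c (successors {a, b, c, e, h, i}): φ is true.
  d (successors {a, d, g}): φ is false.
  e (successors {b, h}): φ is true.
  f (successors {h}): φ is false.
  g (successors {b, c, d, i, j}): φ is true.
  h (successors {c, d, f, g}): φ is false.
  i (successors {a, d, i}): φ is true.
  j (successors {b, c, e, j}): φ is true.
Detail at d (counterexample):
  At d: \Diamond r is true, \Diamond q \to q is false, so \Diamond r \land (\Diamond q \to q) is false.
    At d: \Diamond r requires r at some successor in {a, d, g}.
      r holds at a, so \Diamond r is true at d.
    At d: \Diamond q is true, q is false, so \Diamond q \to q is false.
      At d: \Diamond q requires q at some successor in {a, d, g}.
        q holds at a, so \Diamond q is true at d.

No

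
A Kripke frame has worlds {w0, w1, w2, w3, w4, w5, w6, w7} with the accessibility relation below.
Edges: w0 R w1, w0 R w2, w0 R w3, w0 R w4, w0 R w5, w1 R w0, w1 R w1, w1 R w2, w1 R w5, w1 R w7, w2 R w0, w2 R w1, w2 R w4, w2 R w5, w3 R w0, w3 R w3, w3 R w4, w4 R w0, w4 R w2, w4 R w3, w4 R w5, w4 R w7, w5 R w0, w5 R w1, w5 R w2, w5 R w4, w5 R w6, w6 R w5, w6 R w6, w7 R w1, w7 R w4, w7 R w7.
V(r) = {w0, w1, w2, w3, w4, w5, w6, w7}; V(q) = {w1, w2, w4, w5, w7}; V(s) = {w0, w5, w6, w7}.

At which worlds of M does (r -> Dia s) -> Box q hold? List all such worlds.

Recall that Box ψ holds at a world iff ψ holds at every accessible world, and Dia ψ holds iff ψ holds at some accessible world.
Let φ = (r -> Dia s) -> Box q. Evaluate φ at each world:
  w0 (successors {w1, w2, w3, w4, w5}): φ is false.
  w1 (successors {w0, w1, w2, w5, w7}): φ is false.
  w2 (successors {w0, w1, w4, w5}): φ is false.
  w3 (successors {w0, w3, w4}): φ is false.
  w4 (successors {w0, w2, w3, w5, w7}): φ is false.
  w5 (successors {w0, w1, w2, w4, w6}): φ is false.
  w6 (successors {w5, w6}): φ is false.
  w7 (successors {w1, w4, w7}): φ is true.
For instance, at w3:
  At w3: r -> Dia s is true, Box q is false, so (r -> Dia s) -> Box q is false.
    At w3: r is true, Dia s is true, so r -> Dia s is true.
      At w3: Dia s requires s at some successor in {w0, w3, w4}.
        s holds at w0, so Dia s is true at w3.
    At w3: Box q requires q at every successor {w0, w3, w4}.
      q fails at w0, so Box q is false at w3.
Satisfying worlds: {w7}

w7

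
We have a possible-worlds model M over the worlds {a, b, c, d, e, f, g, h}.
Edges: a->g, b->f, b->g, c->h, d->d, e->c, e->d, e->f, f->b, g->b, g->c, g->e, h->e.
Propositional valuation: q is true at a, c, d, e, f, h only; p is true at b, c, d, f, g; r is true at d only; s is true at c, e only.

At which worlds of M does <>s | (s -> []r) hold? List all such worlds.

Let φ = <>s | (s -> []r). Evaluate φ at each world:
  a (successors {g}): φ is true.
  b (successors {f, g}): φ is true.
  c (successors {h}): φ is false.
  d (successors {d}): φ is true.
  e (successors {c, d, f}): φ is true.
  f (successors {b}): φ is true.
  g (successors {b, c, e}): φ is true.
  h (successors {e}): φ is true.
For instance, at b:
  At b: <>s is false, s -> []r is true, so <>s | (s -> []r) is true.
    At b: <>s requires s at some successor in {f, g}.
      At f: s is false.
      At g: s is false.
    So <>s is false at b.
    At b: s is false, []r is false, so s -> []r is true.
      At b: []r requires r at every successor {f, g}.
        r fails at f, so []r is false at b.
Satisfying worlds: {a, b, d, e, f, g, h}

a, b, d, e, f, g, h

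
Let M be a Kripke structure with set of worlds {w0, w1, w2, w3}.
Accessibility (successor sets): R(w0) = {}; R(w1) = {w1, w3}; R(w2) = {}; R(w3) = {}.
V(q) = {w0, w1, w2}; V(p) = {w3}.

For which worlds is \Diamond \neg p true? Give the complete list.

w1

Let φ = \Diamond \neg p. Evaluate φ at each world:
  w0 (successors ∅): φ is false.
  w1 (successors {w1, w3}): φ is true.
  w2 (successors ∅): φ is false.
  w3 (successors ∅): φ is false.
For instance, at w1:
  At w1: \Diamond \neg p requires \neg p at some successor in {w1, w3}.
    \neg p holds at w1, so \Diamond \neg p is true at w1.
Satisfying worlds: {w1}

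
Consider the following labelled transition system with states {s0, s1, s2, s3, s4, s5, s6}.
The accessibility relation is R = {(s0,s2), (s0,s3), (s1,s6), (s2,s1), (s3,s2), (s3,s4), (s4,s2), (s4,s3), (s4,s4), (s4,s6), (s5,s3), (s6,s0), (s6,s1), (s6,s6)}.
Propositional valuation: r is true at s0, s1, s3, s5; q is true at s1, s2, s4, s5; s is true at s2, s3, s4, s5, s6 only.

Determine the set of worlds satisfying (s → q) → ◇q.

s0, s2, s3, s4, s6

Let φ = (s → q) → ◇q. Evaluate φ at each world:
  s0 (successors {s2, s3}): φ is true.
  s1 (successors {s6}): φ is false.
  s2 (successors {s1}): φ is true.
  s3 (successors {s2, s4}): φ is true.
  s4 (successors {s2, s3, s4, s6}): φ is true.
  s5 (successors {s3}): φ is false.
  s6 (successors {s0, s1, s6}): φ is true.
For instance, at s6:
  At s6: s → q is false, ◇q is true, so (s → q) → ◇q is true.
    At s6: ◇q requires q at some successor in {s0, s1, s6}.
      q holds at s1, so ◇q is true at s6.
Satisfying worlds: {s0, s2, s3, s4, s6}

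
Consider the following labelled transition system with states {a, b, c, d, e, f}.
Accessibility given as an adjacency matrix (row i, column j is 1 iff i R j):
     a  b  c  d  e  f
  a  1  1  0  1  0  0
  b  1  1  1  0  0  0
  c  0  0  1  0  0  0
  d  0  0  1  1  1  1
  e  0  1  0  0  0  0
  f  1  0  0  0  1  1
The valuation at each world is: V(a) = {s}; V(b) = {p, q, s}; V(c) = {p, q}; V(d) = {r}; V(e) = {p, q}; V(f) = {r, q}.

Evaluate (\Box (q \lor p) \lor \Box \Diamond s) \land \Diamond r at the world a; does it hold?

No

At a: \Box (q \lor p) \lor \Box \Diamond s is false, \Diamond r is true, so (\Box (q \lor p) \lor \Box \Diamond s) \land \Diamond r is false.
  At a: \Box (q \lor p) is false, \Box \Diamond s is false, so \Box (q \lor p) \lor \Box \Diamond s is false.
    At a: \Box (q \lor p) requires q \lor p at every successor {a, b, d}.
      q \lor p fails at a, so \Box (q \lor p) is false at a.
    At a: \Box \Diamond s requires \Diamond s at every successor {a, b, d}.
      \Diamond s fails at d, so \Box \Diamond s is false at a.
  At a: \Diamond r requires r at some successor in {a, b, d}.
    r holds at d, so \Diamond r is true at a.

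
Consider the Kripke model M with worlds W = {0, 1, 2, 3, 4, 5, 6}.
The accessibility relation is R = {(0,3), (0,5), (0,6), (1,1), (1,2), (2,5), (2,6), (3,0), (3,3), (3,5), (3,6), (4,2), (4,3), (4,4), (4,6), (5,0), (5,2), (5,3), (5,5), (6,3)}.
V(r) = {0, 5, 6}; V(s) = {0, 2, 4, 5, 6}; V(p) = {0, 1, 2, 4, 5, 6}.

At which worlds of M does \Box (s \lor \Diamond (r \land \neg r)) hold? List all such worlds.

2

Let φ = \Box (s \lor \Diamond (r \land \neg r)). Evaluate φ at each world:
  0 (successors {3, 5, 6}): φ is false.
  1 (successors {1, 2}): φ is false.
  2 (successors {5, 6}): φ is true.
  3 (successors {0, 3, 5, 6}): φ is false.
  4 (successors {2, 3, 4, 6}): φ is false.
  5 (successors {0, 2, 3, 5}): φ is false.
  6 (successors {3}): φ is false.
For instance, at 0:
  At 0: \Box (s \lor \Diamond (r \land \neg r)) requires s \lor \Diamond (r \land \neg r) at every successor {3, 5, 6}.
    s \lor \Diamond (r \land \neg r) fails at 3, so \Box (s \lor \Diamond (r \land \neg r)) is false at 0.
      At 3: s is false, \Diamond (r \land \neg r) is false, so s \lor \Diamond (r \land \neg r) is false.
Satisfying worlds: {2}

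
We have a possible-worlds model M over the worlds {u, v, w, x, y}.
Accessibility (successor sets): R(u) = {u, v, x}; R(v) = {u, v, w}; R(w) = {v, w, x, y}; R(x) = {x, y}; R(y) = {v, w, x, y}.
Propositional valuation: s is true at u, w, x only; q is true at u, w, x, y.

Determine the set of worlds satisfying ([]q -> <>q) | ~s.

Let φ = ([]q -> <>q) | ~s. Evaluate φ at each world:
  u (successors {u, v, x}): φ is true.
  v (successors {u, v, w}): φ is true.
  w (successors {v, w, x, y}): φ is true.
  x (successors {x, y}): φ is true.
  y (successors {v, w, x, y}): φ is true.
For instance, at y:
  At y: []q -> <>q is true, ~s is true, so ([]q -> <>q) | ~s is true.
    At y: []q is false, <>q is true, so []q -> <>q is true.
      At y: []q requires q at every successor {v, w, x, y}.
        q fails at v, so []q is false at y.
      At y: <>q requires q at some successor in {v, w, x, y}.
        q holds at w, so <>q is true at y.
Satisfying worlds: {u, v, w, x, y}

u, v, w, x, y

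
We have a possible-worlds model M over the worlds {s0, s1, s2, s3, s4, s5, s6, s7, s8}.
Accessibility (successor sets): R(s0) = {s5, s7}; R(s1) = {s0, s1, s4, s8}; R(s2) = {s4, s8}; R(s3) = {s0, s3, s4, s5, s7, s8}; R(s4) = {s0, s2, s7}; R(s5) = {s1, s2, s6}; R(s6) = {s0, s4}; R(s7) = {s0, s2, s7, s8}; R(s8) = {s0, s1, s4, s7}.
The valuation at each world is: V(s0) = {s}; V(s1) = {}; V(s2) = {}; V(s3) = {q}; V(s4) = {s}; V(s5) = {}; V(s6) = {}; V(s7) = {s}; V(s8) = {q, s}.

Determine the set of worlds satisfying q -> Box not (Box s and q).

s0, s1, s2, s3, s4, s5, s6, s7, s8

Let φ = q -> Box not (Box s and q). Evaluate φ at each world:
  s0 (successors {s5, s7}): φ is true.
  s1 (successors {s0, s1, s4, s8}): φ is true.
  s2 (successors {s4, s8}): φ is true.
  s3 (successors {s0, s3, s4, s5, s7, s8}): φ is true.
  s4 (successors {s0, s2, s7}): φ is true.
  s5 (successors {s1, s2, s6}): φ is true.
  s6 (successors {s0, s4}): φ is true.
  s7 (successors {s0, s2, s7, s8}): φ is true.
  s8 (successors {s0, s1, s4, s7}): φ is true.
For instance, at s8:
  At s8: q is true, Box not (Box s and q) is true, so q -> Box not (Box s and q) is true.
    At s8: Box not (Box s and q) requires not (Box s and q) at every successor {s0, s1, s4, s7}.
      At s0: not (Box s and q) is true.
      At s1: not (Box s and q) is true.
      At s4: not (Box s and q) is true.
      At s7: not (Box s and q) is true.
    So Box not (Box s and q) is true at s8.
Satisfying worlds: {s0, s1, s2, s3, s4, s5, s6, s7, s8}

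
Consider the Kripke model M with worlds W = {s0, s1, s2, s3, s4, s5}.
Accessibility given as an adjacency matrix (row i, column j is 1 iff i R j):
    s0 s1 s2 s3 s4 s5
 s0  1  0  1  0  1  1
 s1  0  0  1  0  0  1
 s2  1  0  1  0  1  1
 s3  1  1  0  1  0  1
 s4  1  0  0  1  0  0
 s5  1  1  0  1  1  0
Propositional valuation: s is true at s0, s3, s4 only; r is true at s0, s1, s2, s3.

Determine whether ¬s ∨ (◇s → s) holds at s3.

At s3: ¬s is false, ◇s → s is true, so ¬s ∨ (◇s → s) is true.
  At s3: ◇s is true, s is true, so ◇s → s is true.
    At s3: ◇s requires s at some successor in {s0, s1, s3, s5}.
      s holds at s0, so ◇s is true at s3.

Yes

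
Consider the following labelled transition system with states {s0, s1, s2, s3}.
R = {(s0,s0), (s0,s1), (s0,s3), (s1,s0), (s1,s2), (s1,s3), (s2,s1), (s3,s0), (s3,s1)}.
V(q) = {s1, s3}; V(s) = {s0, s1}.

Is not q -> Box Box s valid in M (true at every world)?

No

Let φ = not q -> Box Box s. Evaluate φ at each world:
  s0 (successors {s0, s1, s3}): φ is false.
  s1 (successors {s0, s2, s3}): φ is true.
  s2 (successors {s1}): φ is false.
  s3 (successors {s0, s1}): φ is true.
Detail at s0 (counterexample):
  At s0: not q is true, Box Box s is false, so not q -> Box Box s is false.
    At s0: Box Box s requires Box s at every successor {s0, s1, s3}.
      Box s fails at s0, so Box Box s is false at s0.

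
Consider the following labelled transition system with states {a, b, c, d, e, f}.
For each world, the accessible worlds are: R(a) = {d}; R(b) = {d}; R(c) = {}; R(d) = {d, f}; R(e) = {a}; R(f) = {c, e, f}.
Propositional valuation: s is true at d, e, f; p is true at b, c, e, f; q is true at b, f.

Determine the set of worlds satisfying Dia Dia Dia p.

a, b, d, e, f

Recall that Dia ψ holds at a world iff ψ holds at some accessible world.
Let φ = Dia Dia Dia p. Evaluate φ at each world:
  a (successors {d}): φ is true.
  b (successors {d}): φ is true.
  c (successors ∅): φ is false.
  d (successors {d, f}): φ is true.
  e (successors {a}): φ is true.
  f (successors {c, e, f}): φ is true.
For instance, at e:
  At e: Dia Dia Dia p requires Dia Dia p at some successor in {a}.
    Dia Dia p holds at a, so Dia Dia Dia p is true at e.
      At a: Dia Dia p requires Dia p at some successor in {d}.
        Dia p holds at d, so Dia Dia p is true at a.
Satisfying worlds: {a, b, d, e, f}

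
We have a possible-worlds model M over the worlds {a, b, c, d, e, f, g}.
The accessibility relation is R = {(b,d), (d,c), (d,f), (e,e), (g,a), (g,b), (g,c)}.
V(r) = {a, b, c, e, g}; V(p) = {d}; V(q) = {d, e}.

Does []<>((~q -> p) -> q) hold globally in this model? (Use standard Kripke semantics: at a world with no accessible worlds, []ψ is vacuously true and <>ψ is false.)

Let φ = []<>((~q -> p) -> q). Evaluate φ at each world:
  a (successors ∅): φ is true.
  b (successors {d}): φ is true.
  c (successors ∅): φ is true.
  d (successors {c, f}): φ is false.
  e (successors {e}): φ is true.
  f (successors ∅): φ is true.
  g (successors {a, b, c}): φ is false.
Detail at d (counterexample):
  At d: []<>((~q -> p) -> q) requires <>((~q -> p) -> q) at every successor {c, f}.
    <>((~q -> p) -> q) fails at c, so []<>((~q -> p) -> q) is false at d.
      At c: no accessible worlds, so <>((~q -> p) -> q) is false.

No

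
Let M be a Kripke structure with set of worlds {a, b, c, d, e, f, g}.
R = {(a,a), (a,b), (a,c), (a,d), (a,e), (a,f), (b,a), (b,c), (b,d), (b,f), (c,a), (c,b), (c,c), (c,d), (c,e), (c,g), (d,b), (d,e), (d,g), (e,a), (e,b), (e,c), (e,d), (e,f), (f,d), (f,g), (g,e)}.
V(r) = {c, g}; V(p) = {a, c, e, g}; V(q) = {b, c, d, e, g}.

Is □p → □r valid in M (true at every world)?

Let φ = □p → □r. Evaluate φ at each world:
  a (successors {a, b, c, d, e, f}): φ is true.
  b (successors {a, c, d, f}): φ is true.
  c (successors {a, b, c, d, e, g}): φ is true.
  d (successors {b, e, g}): φ is true.
  e (successors {a, b, c, d, f}): φ is true.
  f (successors {d, g}): φ is true.
  g (successors {e}): φ is false.
Detail at g (counterexample):
  At g: □p is true, □r is false, so □p → □r is false.
    At g: □p requires p at every successor {e}.
      At e: p is true.
    So □p is true at g.
    At g: □r requires r at every successor {e}.
      r fails at e, so □r is false at g.

No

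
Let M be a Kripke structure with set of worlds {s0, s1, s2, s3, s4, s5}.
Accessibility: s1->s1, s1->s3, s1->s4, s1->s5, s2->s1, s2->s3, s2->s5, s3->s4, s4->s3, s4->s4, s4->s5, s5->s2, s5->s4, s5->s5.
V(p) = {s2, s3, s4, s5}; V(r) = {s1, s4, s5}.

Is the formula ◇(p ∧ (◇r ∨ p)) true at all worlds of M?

Let φ = ◇(p ∧ (◇r ∨ p)). Evaluate φ at each world:
  s0 (successors ∅): φ is false.
  s1 (successors {s1, s3, s4, s5}): φ is true.
  s2 (successors {s1, s3, s5}): φ is true.
  s3 (successors {s4}): φ is true.
  s4 (successors {s3, s4, s5}): φ is true.
  s5 (successors {s2, s4, s5}): φ is true.
Detail at s0 (counterexample):
  At s0: no accessible worlds, so ◇(p ∧ (◇r ∨ p)) is false.

No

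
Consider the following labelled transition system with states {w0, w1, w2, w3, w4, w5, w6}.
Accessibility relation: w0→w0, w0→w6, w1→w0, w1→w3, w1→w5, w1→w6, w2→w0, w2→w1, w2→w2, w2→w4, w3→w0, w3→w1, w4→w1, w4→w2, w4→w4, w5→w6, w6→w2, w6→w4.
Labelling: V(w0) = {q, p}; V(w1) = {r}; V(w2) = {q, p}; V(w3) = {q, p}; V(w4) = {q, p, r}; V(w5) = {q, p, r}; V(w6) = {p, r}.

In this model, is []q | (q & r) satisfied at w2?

No

At w2: []q is false, q & r is false, so []q | (q & r) is false.
  At w2: []q requires q at every successor {w0, w1, w2, w4}.
    q fails at w1, so []q is false at w2.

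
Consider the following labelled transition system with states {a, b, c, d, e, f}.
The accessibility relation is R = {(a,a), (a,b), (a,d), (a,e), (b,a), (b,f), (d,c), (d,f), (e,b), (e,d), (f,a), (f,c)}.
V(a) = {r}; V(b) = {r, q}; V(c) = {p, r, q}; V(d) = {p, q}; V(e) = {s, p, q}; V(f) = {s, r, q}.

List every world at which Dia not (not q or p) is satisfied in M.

a, b, d, e

Let φ = Dia not (not q or p). Evaluate φ at each world:
  a (successors {a, b, d, e}): φ is true.
  b (successors {a, f}): φ is true.
  c (successors ∅): φ is false.
  d (successors {c, f}): φ is true.
  e (successors {b, d}): φ is true.
  f (successors {a, c}): φ is false.
For instance, at d:
  At d: Dia not (not q or p) requires not (not q or p) at some successor in {c, f}.
    not (not q or p) holds at f, so Dia not (not q or p) is true at d.
Satisfying worlds: {a, b, d, e}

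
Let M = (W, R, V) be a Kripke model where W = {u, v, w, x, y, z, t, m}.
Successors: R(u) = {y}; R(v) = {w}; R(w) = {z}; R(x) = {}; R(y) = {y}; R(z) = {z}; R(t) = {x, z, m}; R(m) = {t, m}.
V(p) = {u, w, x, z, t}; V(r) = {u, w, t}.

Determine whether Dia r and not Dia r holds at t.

No

At t: Dia r is false, not Dia r is true, so Dia r and not Dia r is false.
  At t: Dia r requires r at some successor in {x, z, m}.
    At x: r is false.
    At z: r is false.
    At m: r is false.
  So Dia r is false at t.
  At t: Dia r is false, so not Dia r is true.
    At t: Dia r requires r at some successor in {x, z, m}.
      At x: r is false.
      At z: r is false.
      At m: r is false.
    So Dia r is false at t.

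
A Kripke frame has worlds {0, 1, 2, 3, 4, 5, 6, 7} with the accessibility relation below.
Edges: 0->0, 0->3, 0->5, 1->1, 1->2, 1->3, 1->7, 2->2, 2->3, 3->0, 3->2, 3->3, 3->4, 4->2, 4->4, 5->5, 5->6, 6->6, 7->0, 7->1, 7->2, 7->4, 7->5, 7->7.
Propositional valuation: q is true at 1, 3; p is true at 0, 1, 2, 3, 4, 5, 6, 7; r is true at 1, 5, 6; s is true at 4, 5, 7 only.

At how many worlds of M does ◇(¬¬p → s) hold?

6

Let φ = ◇(¬¬p → s). Evaluate φ at each world:
  0 (successors {0, 3, 5}): φ is true.
  1 (successors {1, 2, 3, 7}): φ is true.
  2 (successors {2, 3}): φ is false.
  3 (successors {0, 2, 3, 4}): φ is true.
  4 (successors {2, 4}): φ is true.
  5 (successors {5, 6}): φ is true.
  6 (successors {6}): φ is false.
  7 (successors {0, 1, 2, 4, 5, 7}): φ is true.
For instance, at 1:
  At 1: ◇(¬¬p → s) requires ¬¬p → s at some successor in {1, 2, 3, 7}.
    ¬¬p → s holds at 7, so ◇(¬¬p → s) is true at 1.
Satisfying worlds: {0, 1, 3, 4, 5, 7}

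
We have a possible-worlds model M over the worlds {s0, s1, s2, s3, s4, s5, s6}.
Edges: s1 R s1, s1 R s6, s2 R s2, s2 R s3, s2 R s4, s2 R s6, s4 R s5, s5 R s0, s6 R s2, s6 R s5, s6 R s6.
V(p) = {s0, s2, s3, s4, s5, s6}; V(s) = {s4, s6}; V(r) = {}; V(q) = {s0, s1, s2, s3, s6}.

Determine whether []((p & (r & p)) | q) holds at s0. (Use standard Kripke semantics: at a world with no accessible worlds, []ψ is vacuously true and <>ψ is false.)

At s0: no accessible worlds, so []((p & (r & p)) | q) holds vacuously.

Yes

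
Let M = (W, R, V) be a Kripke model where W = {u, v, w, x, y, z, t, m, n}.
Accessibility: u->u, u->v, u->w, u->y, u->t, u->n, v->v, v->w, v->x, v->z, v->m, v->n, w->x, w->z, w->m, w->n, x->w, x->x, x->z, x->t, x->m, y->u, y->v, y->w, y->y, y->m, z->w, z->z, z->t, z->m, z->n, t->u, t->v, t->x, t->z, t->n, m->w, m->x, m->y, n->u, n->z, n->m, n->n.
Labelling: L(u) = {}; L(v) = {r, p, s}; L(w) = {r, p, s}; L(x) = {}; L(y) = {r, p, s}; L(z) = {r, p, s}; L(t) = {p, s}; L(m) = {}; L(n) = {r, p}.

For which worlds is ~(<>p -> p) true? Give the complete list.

Let φ = ~(<>p -> p). Evaluate φ at each world:
  u (successors {u, v, w, y, t, n}): φ is true.
  v (successors {v, w, x, z, m, n}): φ is false.
  w (successors {x, z, m, n}): φ is false.
  x (successors {w, x, z, t, m}): φ is true.
  y (successors {u, v, w, y, m}): φ is false.
  z (successors {w, z, t, m, n}): φ is false.
  t (successors {u, v, x, z, n}): φ is false.
  m (successors {w, x, y}): φ is true.
  n (successors {u, z, m, n}): φ is false.
For instance, at u:
  At u: <>p -> p is false, so ~(<>p -> p) is true.
    At u: <>p is true, p is false, so <>p -> p is false.
      At u: <>p requires p at some successor in {u, v, w, y, t, n}.
        p holds at v, so <>p is true at u.
Satisfying worlds: {u, x, m}

u, x, m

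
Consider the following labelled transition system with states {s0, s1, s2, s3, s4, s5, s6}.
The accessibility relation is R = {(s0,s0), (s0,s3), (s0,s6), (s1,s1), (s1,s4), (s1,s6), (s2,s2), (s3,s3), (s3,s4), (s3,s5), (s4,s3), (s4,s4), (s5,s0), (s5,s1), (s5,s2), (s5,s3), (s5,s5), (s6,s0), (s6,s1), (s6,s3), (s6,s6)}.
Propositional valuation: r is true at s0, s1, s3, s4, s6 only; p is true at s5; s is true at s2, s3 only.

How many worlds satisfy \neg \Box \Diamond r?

2

Let φ = \neg \Box \Diamond r. Evaluate φ at each world:
  s0 (successors {s0, s3, s6}): φ is false.
  s1 (successors {s1, s4, s6}): φ is false.
  s2 (successors {s2}): φ is true.
  s3 (successors {s3, s4, s5}): φ is false.
  s4 (successors {s3, s4}): φ is false.
  s5 (successors {s0, s1, s2, s3, s5}): φ is true.
  s6 (successors {s0, s1, s3, s6}): φ is false.
For instance, at s2:
  At s2: \Box \Diamond r is false, so \neg \Box \Diamond r is true.
    At s2: \Box \Diamond r requires \Diamond r at every successor {s2}.
      \Diamond r fails at s2, so \Box \Diamond r is false at s2.
Satisfying worlds: {s2, s5}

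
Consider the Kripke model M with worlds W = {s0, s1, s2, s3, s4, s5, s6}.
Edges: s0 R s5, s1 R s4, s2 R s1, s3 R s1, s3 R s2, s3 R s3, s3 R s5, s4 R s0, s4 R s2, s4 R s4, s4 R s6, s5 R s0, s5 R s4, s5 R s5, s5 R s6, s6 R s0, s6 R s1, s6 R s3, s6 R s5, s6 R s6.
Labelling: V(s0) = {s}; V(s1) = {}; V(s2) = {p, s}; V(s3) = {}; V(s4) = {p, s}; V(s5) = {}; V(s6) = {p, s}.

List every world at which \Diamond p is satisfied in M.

s1, s3, s4, s5, s6

Let φ = \Diamond p. Evaluate φ at each world:
  s0 (successors {s5}): φ is false.
  s1 (successors {s4}): φ is true.
  s2 (successors {s1}): φ is false.
  s3 (successors {s1, s2, s3, s5}): φ is true.
  s4 (successors {s0, s2, s4, s6}): φ is true.
  s5 (successors {s0, s4, s5, s6}): φ is true.
  s6 (successors {s0, s1, s3, s5, s6}): φ is true.
For instance, at s3:
  At s3: \Diamond p requires p at some successor in {s1, s2, s3, s5}.
    p holds at s2, so \Diamond p is true at s3.
Satisfying worlds: {s1, s3, s4, s5, s6}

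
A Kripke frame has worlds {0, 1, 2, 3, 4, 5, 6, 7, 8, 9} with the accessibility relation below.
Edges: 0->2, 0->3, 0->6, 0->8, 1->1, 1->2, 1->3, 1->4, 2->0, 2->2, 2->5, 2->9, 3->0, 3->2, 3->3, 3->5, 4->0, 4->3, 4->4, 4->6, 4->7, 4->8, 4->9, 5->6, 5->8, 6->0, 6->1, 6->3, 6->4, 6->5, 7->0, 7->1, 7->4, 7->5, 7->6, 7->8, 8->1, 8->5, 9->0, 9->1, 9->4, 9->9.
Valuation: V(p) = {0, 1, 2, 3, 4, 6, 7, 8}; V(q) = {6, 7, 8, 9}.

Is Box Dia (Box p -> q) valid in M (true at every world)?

No

Recall that Box ψ holds at a world iff ψ holds at every accessible world, and Dia ψ holds iff ψ holds at some accessible world.
Let φ = Box Dia (Box p -> q). Evaluate φ at each world:
  0 (successors {2, 3, 6, 8}): φ is false.
  1 (successors {1, 2, 3, 4}): φ is true.
  2 (successors {0, 2, 5, 9}): φ is true.
  3 (successors {0, 2, 3, 5}): φ is true.
  4 (successors {0, 3, 4, 6, 7, 8, 9}): φ is false.
  5 (successors {6, 8}): φ is false.
  6 (successors {0, 1, 3, 4, 5}): φ is true.
  7 (successors {0, 1, 4, 5, 6, 8}): φ is false.
  8 (successors {1, 5}): φ is true.
  9 (successors {0, 1, 4, 9}): φ is true.
Detail at 0 (counterexample):
  At 0: Box Dia (Box p -> q) requires Dia (Box p -> q) at every successor {2, 3, 6, 8}.
    Dia (Box p -> q) fails at 8, so Box Dia (Box p -> q) is false at 0.
      At 8: Dia (Box p -> q) requires Box p -> q at some successor in {1, 5}.
        At 1: Box p -> q is false.
        At 5: Box p -> q is false.
      So Dia (Box p -> q) is false at 8.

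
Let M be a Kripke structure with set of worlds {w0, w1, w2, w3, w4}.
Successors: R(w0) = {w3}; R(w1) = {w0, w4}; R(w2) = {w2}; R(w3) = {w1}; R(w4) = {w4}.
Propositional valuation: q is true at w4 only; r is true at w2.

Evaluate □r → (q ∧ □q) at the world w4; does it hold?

Recall that □ψ holds at a world iff ψ holds at every accessible world, and ◇ψ holds iff ψ holds at some accessible world.
At w4: □r is false, q ∧ □q is true, so □r → (q ∧ □q) is true.
  At w4: □r requires r at every successor {w4}.
    r fails at w4, so □r is false at w4.
  At w4: q is true, □q is true, so q ∧ □q is true.
    At w4: □q requires q at every successor {w4}.
      At w4: q is true.
    So □q is true at w4.

Yes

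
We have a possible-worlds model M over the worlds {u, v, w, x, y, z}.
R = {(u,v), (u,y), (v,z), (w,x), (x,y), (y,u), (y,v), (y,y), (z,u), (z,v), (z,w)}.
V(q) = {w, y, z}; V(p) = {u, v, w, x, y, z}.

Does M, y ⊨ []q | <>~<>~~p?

No

At y: []q is false, <>~<>~~p is false, so []q | <>~<>~~p is false.
  At y: []q requires q at every successor {u, v, y}.
    q fails at u, so []q is false at y.
  At y: <>~<>~~p requires ~<>~~p at some successor in {u, v, y}.
    At u: ~<>~~p is false.
    At v: ~<>~~p is false.
    At y: ~<>~~p is false.
  So <>~<>~~p is false at y.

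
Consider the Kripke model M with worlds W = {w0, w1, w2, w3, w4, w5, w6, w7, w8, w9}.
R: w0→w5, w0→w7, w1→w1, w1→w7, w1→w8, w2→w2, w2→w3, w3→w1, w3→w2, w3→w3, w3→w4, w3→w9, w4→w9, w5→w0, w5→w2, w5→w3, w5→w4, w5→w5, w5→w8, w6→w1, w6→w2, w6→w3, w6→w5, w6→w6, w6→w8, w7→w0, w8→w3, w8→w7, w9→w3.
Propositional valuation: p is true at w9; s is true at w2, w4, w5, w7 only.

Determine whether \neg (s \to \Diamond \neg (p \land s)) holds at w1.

No

Recall that \Diamond ψ holds at a world iff ψ holds at some accessible world.
At w1: s \to \Diamond \neg (p \land s) is true, so \neg (s \to \Diamond \neg (p \land s)) is false.
  At w1: s is false, \Diamond \neg (p \land s) is true, so s \to \Diamond \neg (p \land s) is true.
    At w1: \Diamond \neg (p \land s) requires \neg (p \land s) at some successor in {w1, w7, w8}.
      \neg (p \land s) holds at w1, so \Diamond \neg (p \land s) is true at w1.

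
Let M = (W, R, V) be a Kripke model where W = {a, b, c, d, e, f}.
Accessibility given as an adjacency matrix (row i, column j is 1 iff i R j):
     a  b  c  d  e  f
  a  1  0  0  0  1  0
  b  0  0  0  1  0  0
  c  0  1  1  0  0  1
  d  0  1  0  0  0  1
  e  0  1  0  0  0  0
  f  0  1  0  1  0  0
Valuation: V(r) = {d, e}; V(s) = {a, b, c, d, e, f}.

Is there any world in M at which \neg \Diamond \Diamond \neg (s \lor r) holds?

Yes

Recall that \Diamond ψ holds at a world iff ψ holds at some accessible world.
Let φ = \neg \Diamond \Diamond \neg (s \lor r). Evaluate φ at each world:
  a (successors {a, e}): φ is true.
  b (successors {d}): φ is true.
  c (successors {b, c, f}): φ is true.
  d (successors {b, f}): φ is true.
  e (successors {b}): φ is true.
  f (successors {b, d}): φ is true.
Detail at a (witness):
  At a: \Diamond \Diamond \neg (s \lor r) is false, so \neg \Diamond \Diamond \neg (s \lor r) is true.
    At a: \Diamond \Diamond \neg (s \lor r) requires \Diamond \neg (s \lor r) at some successor in {a, e}.
      At a: \Diamond \neg (s \lor r) is false.
      At e: \Diamond \neg (s \lor r) is false.
    So \Diamond \Diamond \neg (s \lor r) is false at a.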